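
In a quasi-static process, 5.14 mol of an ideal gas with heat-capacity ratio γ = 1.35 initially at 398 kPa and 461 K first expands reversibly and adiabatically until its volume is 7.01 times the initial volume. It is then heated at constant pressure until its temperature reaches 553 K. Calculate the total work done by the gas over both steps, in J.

V₁ = nRT₁/P₁ = 5.14×8.314×461/398 = 49.5 L.
Step 1 — Adiabatic: TV^(γ−1) = const ⇒ T₂ = 461×(0.143)^0.350 = 233 K; PV^γ = const ⇒ P₂ = 28.7 kPa.
ΔU = nCvΔT = 5.14×23.8×(233−461) = -27800 J.
Q = 0 for an adiabatic process, so W = −ΔU = 27800 J.
State after step 1: P = 28.7 kPa, V = 347 L, T = 233 K.
Step 2 — Isobaric: P stays 28.7 kPa; V/T = const ⇒ T₂ = 553 K, V₂ = 823 L.
W = PΔV = 28.7×(823−347) kPa·L = 13700 J.
ΔU = nCvΔT = 5.14×23.8×(553−233) = 39000 J.
Q = ΔU + W = nCpΔT = 52700 J.
Net over both steps: W = 41500 J, Q = 52700 J, ΔU = 11200 J.

41500 J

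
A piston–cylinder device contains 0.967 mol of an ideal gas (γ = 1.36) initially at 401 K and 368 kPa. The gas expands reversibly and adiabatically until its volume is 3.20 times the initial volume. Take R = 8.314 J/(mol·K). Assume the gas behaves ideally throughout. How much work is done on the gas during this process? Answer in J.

-3060 J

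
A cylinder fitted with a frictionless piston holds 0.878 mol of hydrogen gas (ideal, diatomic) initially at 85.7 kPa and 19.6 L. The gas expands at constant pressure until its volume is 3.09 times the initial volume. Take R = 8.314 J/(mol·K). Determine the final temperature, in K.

T₁ = P₁V₁/(nR) = 85.7×19.6/(0.878×8.314) = 230 K.
Isobaric: P stays 85.7 kPa; V/T = const ⇒ T₂ = 711 K, V₂ = 60.6 L.

711 K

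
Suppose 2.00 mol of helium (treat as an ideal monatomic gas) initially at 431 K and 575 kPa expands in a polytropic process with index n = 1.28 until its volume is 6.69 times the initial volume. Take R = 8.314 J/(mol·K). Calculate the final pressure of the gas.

V₁ = nRT₁/P₁ = 2.00×8.314×431/575 = 12.5 L.
Polytropic n=1.28: T₂ = T₁(V₁/V₂)^(n−1) = 431×(0.149)^0.28 = 253 K; P₂ = P₁(V₁/V₂)^n = 50.5 kPa.

50.5 kPa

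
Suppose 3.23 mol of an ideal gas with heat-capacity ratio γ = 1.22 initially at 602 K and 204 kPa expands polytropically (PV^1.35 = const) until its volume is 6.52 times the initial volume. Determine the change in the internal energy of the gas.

V₁ = nRT₁/P₁ = 3.23×8.314×602/204 = 79.2 L.
Polytropic n=1.35: T₂ = T₁(V₁/V₂)^(n−1) = 602×(0.153)^0.35 = 312 K; P₂ = P₁(V₁/V₂)^n = 16.2 kPa.
For an ideal gas ΔU = nCvΔT with Cv = R/(γ−1) = 37.8 J/(mol·K).
ΔU = 3.23×37.8×(312−602) = -35400 J.

-35400 J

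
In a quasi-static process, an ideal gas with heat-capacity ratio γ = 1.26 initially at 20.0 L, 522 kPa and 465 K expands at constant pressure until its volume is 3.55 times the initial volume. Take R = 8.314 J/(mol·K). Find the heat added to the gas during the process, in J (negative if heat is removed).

129000 J

n = P₁V₁/(RT₁) = 522×20.0/(8.314×465) = 2.70 mol.
Isobaric: P stays 522 kPa; V/T = const ⇒ T₂ = 1650 K, V₂ = 71.0 L.
W = PΔV = 522×(71.0−20.0) kPa·L = 26600 J.
ΔU = nCvΔT = 2.70×32.0×(1650−465) = 102000 J.
Q = ΔU + W = nCpΔT = 129000 J.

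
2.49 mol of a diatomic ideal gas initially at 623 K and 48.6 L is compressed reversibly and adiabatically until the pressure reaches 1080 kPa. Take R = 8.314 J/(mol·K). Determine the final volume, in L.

17.8 L

P₁ = nRT₁/V₁ = 2.49×8.314×623/48.6 = 265 kPa.
Adiabatic: T₂/T₁ = (P₂/P₁)^((γ−1)/γ) ⇒ T₂ = 623×(4.07)^0.286 = 930 K; V₂ = 17.8 L.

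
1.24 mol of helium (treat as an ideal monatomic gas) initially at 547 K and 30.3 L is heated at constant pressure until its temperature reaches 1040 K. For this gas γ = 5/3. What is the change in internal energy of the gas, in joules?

P₁ = nRT₁/V₁ = 1.24×8.314×547/30.3 = 186 kPa.
Isobaric: P stays 186 kPa; V/T = const ⇒ T₂ = 1040 K, V₂ = 57.6 L.
For an ideal gas ΔU = nCvΔT with Cv = (3/2)R = 12.5 J/(mol·K).
ΔU = 1.24×12.5×(1040−547) = 7620 J.

7620 J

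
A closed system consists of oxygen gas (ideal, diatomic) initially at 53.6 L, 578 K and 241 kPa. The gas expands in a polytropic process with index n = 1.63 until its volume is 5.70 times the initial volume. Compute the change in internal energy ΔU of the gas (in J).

-21500 J

n = P₁V₁/(RT₁) = 241×53.6/(8.314×578) = 2.69 mol.
Polytropic n=1.63: T₂ = T₁(V₁/V₂)^(n−1) = 578×(0.175)^0.63 = 193 K; P₂ = P₁(V₁/V₂)^n = 14.1 kPa.
For an ideal gas ΔU = nCvΔT with Cv = (5/2)R = 20.8 J/(mol·K).
ΔU = 2.69×20.8×(193−578) = -21500 J.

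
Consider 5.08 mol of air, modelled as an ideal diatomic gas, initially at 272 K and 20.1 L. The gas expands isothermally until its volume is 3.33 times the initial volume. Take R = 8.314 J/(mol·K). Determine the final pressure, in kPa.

172 kPa

P₁ = nRT₁/V₁ = 5.08×8.314×272/20.1 = 572 kPa.
Isothermal: T stays 272 K; PV = const ⇒ V₂ = 66.9 L, P₂ = 172 kPa.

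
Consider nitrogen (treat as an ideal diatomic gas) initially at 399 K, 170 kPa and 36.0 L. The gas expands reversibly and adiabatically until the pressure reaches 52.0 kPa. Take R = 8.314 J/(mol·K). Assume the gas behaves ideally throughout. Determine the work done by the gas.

n = P₁V₁/(RT₁) = 170×36.0/(8.314×399) = 1.84 mol.
Adiabatic: T₂/T₁ = (P₂/P₁)^((γ−1)/γ) ⇒ T₂ = 399×(0.306)^0.286 = 284 K; V₂ = 83.9 L.
ΔU = nCvΔT = 1.84×20.8×(284−399) = -4390 J.
Q = 0 for an adiabatic process, so W = −ΔU = 4390 J.

4390 J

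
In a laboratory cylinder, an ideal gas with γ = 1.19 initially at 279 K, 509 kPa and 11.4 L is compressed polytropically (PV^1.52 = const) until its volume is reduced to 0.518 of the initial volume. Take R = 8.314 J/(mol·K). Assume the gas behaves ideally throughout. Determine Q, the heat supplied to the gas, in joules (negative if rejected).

7900 J

n = P₁V₁/(RT₁) = 509×11.4/(8.314×279) = 2.50 mol.
Polytropic n=1.52: T₂ = T₁(V₁/V₂)^(n−1) = 279×(1.93)^0.52 = 393 K; P₂ = P₁(V₁/V₂)^n = 1380 kPa.
W = (P₁V₁−P₂V₂)/(n−1) = (509×11.4−1380×5.91)/0.52 = -4550 J.
ΔU = nCvΔT = 2.50×43.8×(393−279) = 12500 J.
Q = ΔU + W = 7900 J.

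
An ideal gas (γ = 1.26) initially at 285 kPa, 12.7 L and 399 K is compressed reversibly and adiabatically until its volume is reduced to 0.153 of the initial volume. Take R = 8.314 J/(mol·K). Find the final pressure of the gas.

3030 kPa

Adiabatic: TV^(γ−1) = const ⇒ T₂ = 399×(6.54)^0.260 = 650 K; PV^γ = const ⇒ P₂ = 3030 kPa.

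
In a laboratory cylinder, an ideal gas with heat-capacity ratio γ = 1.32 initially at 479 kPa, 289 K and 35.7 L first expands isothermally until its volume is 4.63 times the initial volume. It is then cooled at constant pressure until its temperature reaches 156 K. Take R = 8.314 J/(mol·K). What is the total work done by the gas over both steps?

18300 J

n = P₁V₁/(RT₁) = 479×35.7/(8.314×289) = 7.12 mol.
Step 1 — Isothermal: T stays 289 K; PV = const ⇒ V₂ = 165 L, P₂ = 103 kPa.
ΔU = 0 (ideal gas, T constant).
W = nRT ln(V₂/V₁) = 7.12×8.314×289×ln(4.63) = 26200 J.
Q = ΔU + W = 26200 J.
State after step 1: P = 103 kPa, V = 165 L, T = 289 K.
Step 2 — Isobaric: P stays 103 kPa; V/T = const ⇒ T₂ = 156 K, V₂ = 89.2 L.
W = PΔV = 103×(89.2−165) kPa·L = -7870 J.
ΔU = nCvΔT = 7.12×26.0×(156−289) = -24600 J.
Q = ΔU + W = nCpΔT = -32500 J.
Net over both steps: W = 18300 J, Q = -6260 J, ΔU = -24600 J.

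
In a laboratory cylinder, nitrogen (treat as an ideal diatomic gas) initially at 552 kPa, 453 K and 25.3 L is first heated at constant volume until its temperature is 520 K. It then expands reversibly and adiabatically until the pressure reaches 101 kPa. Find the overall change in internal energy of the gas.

-11200 J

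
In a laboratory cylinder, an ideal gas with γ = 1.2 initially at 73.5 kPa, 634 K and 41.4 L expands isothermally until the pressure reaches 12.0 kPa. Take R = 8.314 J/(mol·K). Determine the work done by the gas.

5510 J

n = P₁V₁/(RT₁) = 73.5×41.4/(8.314×634) = 0.577 mol.
Isothermal: T stays 634 K; PV = const ⇒ V₂ = 254 L, P₂ = 12.0 kPa.
W = nRT ln(V₂/V₁) = 0.577×8.314×634×ln(6.12) = 5510 J.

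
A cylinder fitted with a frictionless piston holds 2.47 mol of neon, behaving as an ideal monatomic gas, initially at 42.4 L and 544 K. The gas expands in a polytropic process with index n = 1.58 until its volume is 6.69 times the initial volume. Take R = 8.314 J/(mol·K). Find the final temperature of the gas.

181 K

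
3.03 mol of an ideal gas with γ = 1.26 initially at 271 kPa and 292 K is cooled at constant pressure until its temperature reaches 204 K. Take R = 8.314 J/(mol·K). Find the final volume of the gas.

V₁ = nRT₁/P₁ = 3.03×8.314×292/271 = 27.1 L.
Isobaric: P stays 271 kPa; V/T = const ⇒ T₂ = 204 K, V₂ = 19.0 L.

19.0 L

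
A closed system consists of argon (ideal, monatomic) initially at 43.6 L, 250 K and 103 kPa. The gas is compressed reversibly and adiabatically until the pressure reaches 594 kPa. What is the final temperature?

504 K

Adiabatic: T₂/T₁ = (P₂/P₁)^((γ−1)/γ) ⇒ T₂ = 250×(5.77)^0.400 = 504 K; V₂ = 15.2 L.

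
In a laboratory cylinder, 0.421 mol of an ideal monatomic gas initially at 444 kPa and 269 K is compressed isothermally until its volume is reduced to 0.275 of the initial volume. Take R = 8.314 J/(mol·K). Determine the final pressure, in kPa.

V₁ = nRT₁/P₁ = 0.421×8.314×269/444 = 2.12 L.
Isothermal: T stays 269 K; PV = const ⇒ V₂ = 0.583 L, P₂ = 1610 kPa.

1610 kPa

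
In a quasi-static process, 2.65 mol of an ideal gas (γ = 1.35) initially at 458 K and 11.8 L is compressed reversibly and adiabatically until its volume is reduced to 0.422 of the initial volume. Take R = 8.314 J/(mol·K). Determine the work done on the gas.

P₁ = nRT₁/V₁ = 2.65×8.314×458/11.8 = 855 kPa.
Adiabatic: TV^(γ−1) = const ⇒ T₂ = 458×(2.37)^0.350 = 619 K; PV^γ = const ⇒ P₂ = 2740 kPa.
ΔU = nCvΔT = 2.65×23.8×(619−458) = 10200 J.
Q = 0 for an adiabatic process, so W = −ΔU = -10200 J.
Work done on the gas = −W_by = 10200 J.

10200 J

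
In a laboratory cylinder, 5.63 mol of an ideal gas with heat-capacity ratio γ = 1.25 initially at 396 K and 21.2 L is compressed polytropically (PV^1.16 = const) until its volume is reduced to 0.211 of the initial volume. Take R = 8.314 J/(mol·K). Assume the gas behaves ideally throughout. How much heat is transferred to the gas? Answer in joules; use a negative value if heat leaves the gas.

-11800 J

P₁ = nRT₁/V₁ = 5.63×8.314×396/21.2 = 874 kPa.
Polytropic n=1.16: T₂ = T₁(V₁/V₂)^(n−1) = 396×(4.74)^0.16 = 508 K; P₂ = P₁(V₁/V₂)^n = 5320 kPa.
W = (P₁V₁−P₂V₂)/(n−1) = (874×21.2−5320×4.47)/0.16 = -32700 J.
ΔU = nCvΔT = 5.63×33.3×(508−396) = 21000 J.
Q = ΔU + W = -11800 J.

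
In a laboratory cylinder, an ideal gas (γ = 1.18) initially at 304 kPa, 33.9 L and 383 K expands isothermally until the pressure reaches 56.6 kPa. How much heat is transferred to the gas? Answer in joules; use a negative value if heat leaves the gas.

17300 J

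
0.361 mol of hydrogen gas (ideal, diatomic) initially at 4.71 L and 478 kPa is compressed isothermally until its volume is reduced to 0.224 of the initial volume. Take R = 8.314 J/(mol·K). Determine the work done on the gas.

3370 J

T₁ = P₁V₁/(nR) = 478×4.71/(0.361×8.314) = 750 K.
Isothermal: T stays 750 K; PV = const ⇒ V₂ = 1.06 L, P₂ = 2130 kPa.
W = nRT ln(V₂/V₁) = 0.361×8.314×750×ln(0.224) = -3370 J.
Work done on the gas = −W_by = 3370 J.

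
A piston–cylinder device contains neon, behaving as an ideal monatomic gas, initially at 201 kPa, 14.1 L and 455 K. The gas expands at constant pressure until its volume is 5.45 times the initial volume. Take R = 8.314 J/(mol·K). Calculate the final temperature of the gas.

2480 K

Isobaric: P stays 201 kPa; V/T = const ⇒ T₂ = 2480 K, V₂ = 76.8 L.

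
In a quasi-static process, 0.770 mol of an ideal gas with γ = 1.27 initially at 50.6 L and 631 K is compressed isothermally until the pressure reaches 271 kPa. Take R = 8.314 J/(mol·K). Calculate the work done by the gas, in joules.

-4940 J

P₁ = nRT₁/V₁ = 0.770×8.314×631/50.6 = 79.8 kPa.
Isothermal: T stays 631 K; PV = const ⇒ V₂ = 14.9 L, P₂ = 271 kPa.
W = nRT ln(V₂/V₁) = 0.770×8.314×631×ln(0.295) = -4940 J.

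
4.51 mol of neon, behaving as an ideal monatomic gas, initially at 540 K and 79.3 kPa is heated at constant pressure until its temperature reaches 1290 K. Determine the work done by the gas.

28100 J

V₁ = nRT₁/P₁ = 4.51×8.314×540/79.3 = 255 L.
Isobaric: P stays 79.3 kPa; V/T = const ⇒ T₂ = 1290 K, V₂ = 610 L.
W = PΔV = 79.3×(610−255) kPa·L = 28100 J.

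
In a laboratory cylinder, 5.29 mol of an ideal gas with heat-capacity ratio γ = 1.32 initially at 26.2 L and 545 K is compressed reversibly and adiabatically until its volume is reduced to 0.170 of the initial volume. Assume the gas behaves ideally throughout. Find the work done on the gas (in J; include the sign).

P₁ = nRT₁/V₁ = 5.29×8.314×545/26.2 = 915 kPa.
Adiabatic: TV^(γ−1) = const ⇒ T₂ = 545×(5.88)^0.320 = 961 K; PV^γ = const ⇒ P₂ = 9490 kPa.
ΔU = nCvΔT = 5.29×26.0×(961−545) = 57200 J.
Q = 0 for an adiabatic process, so W = −ΔU = -57200 J.
Work done on the gas = −W_by = 57200 J.

57200 J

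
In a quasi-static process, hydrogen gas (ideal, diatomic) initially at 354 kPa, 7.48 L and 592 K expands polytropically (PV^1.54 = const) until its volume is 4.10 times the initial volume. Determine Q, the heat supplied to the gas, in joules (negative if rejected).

-915 J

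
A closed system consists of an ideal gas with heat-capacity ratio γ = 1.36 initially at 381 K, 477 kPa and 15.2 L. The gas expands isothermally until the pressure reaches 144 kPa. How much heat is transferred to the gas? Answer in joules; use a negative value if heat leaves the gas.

n = P₁V₁/(RT₁) = 477×15.2/(8.314×381) = 2.29 mol.
Isothermal: T stays 381 K; PV = const ⇒ V₂ = 50.3 L, P₂ = 144 kPa.
ΔU = 0 (ideal gas, T constant).
W = nRT ln(V₂/V₁) = 2.29×8.314×381×ln(3.31) = 8680 J.
Q = ΔU + W = 8680 J.

8680 J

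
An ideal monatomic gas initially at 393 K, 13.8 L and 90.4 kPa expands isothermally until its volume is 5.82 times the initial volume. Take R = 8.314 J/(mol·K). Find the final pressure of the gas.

Isothermal: T stays 393 K; PV = const ⇒ V₂ = 80.3 L, P₂ = 15.5 kPa.

15.5 kPa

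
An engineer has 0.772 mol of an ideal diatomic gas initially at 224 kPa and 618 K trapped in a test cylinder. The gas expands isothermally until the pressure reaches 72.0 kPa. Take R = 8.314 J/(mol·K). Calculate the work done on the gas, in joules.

-4500 J

V₁ = nRT₁/P₁ = 0.772×8.314×618/224 = 17.7 L.
Isothermal: T stays 618 K; PV = const ⇒ V₂ = 55.1 L, P₂ = 72.0 kPa.
W = nRT ln(V₂/V₁) = 0.772×8.314×618×ln(3.11) = 4500 J.
Work done on the gas = −W_by = -4500 J.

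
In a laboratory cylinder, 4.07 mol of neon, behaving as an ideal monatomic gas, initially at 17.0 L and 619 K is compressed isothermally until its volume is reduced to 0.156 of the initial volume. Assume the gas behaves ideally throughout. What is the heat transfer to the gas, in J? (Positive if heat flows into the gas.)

-38900 J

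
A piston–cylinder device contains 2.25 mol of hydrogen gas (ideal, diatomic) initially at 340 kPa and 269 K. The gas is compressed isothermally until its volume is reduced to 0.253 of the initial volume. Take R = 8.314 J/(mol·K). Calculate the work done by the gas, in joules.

-6920 J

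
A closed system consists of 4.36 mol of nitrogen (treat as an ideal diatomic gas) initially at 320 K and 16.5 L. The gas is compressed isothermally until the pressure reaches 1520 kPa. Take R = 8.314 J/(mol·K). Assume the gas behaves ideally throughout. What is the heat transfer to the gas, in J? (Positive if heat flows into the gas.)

-8940 J

P₁ = nRT₁/V₁ = 4.36×8.314×320/16.5 = 703 kPa.
Isothermal: T stays 320 K; PV = const ⇒ V₂ = 7.63 L, P₂ = 1520 kPa.
ΔU = 0 (ideal gas, T constant).
W = nRT ln(V₂/V₁) = 4.36×8.314×320×ln(0.463) = -8940 J.
Q = ΔU + W = -8940 J.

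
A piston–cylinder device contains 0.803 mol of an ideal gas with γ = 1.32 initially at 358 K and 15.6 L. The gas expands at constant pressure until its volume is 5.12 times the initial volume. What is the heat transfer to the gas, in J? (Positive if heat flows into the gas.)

40600 J

P₁ = nRT₁/V₁ = 0.803×8.314×358/15.6 = 153 kPa.
Isobaric: P stays 153 kPa; V/T = const ⇒ T₂ = 1830 K, V₂ = 79.9 L.
W = PΔV = 153×(79.9−15.6) kPa·L = 9850 J.
ΔU = nCvΔT = 0.803×26.0×(1830−358) = 30800 J.
Q = ΔU + W = nCpΔT = 40600 J.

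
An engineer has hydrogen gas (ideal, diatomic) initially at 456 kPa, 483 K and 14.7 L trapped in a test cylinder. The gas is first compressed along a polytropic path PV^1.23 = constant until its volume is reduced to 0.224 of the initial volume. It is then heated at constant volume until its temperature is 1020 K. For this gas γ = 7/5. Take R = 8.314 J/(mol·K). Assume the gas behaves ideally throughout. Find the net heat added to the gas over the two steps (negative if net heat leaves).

6660 J

n = P₁V₁/(RT₁) = 456×14.7/(8.314×483) = 1.67 mol.
Step 1 — Polytropic n=1.23: T₂ = T₁(V₁/V₂)^(n−1) = 483×(4.46)^0.23 = 681 K; P₂ = P₁(V₁/V₂)^n = 2870 kPa.
W = (P₁V₁−P₂V₂)/(n−1) = (456×14.7−2870×3.29)/0.23 = -12000 J.
ΔU = nCvΔT = 1.67×20.8×(681−483) = 6880 J.
Q = ΔU + W = -5090 J.
State after step 1: P = 2870 kPa, V = 3.29 L, T = 681 K.
Step 2 — Isochoric: V stays 3.29 L; P/T = const ⇒ T₂ = 1020 K, P₂ = 4300 kPa.
W = 0 (no volume change).
ΔU = nCvΔT = 1.67×20.8×(1020−681) = 11700 J.
Q = ΔU = 11700 J.
Net over both steps: W = -12000 J, Q = 6660 J, ΔU = 18600 J.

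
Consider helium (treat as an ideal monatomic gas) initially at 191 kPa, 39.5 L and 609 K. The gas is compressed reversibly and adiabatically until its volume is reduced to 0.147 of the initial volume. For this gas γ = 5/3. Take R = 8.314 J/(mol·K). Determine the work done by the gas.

n = P₁V₁/(RT₁) = 191×39.5/(8.314×609) = 1.49 mol.
Adiabatic: TV^(γ−1) = const ⇒ T₂ = 609×(6.80)^0.667 = 2190 K; PV^γ = const ⇒ P₂ = 4660 kPa.
ΔU = nCvΔT = 1.49×12.5×(2190−609) = 29300 J.
Q = 0 for an adiabatic process, so W = −ΔU = -29300 J.

-29300 J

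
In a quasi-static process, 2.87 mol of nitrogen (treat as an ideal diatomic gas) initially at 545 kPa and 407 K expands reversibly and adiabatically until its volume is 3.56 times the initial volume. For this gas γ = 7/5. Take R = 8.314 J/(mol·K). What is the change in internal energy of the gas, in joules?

-9670 J

V₁ = nRT₁/P₁ = 2.87×8.314×407/545 = 17.8 L.
Adiabatic: TV^(γ−1) = const ⇒ T₂ = 407×(0.281)^0.400 = 245 K; PV^γ = const ⇒ P₂ = 92.1 kPa.
For an ideal gas ΔU = nCvΔT with Cv = (5/2)R = 20.8 J/(mol·K).
ΔU = 2.87×20.8×(245−407) = -9670 J.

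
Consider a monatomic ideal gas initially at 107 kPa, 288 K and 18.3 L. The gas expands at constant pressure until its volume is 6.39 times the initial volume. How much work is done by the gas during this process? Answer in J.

10600 J

n = P₁V₁/(RT₁) = 107×18.3/(8.314×288) = 0.818 mol.
Isobaric: P stays 107 kPa; V/T = const ⇒ T₂ = 1840 K, V₂ = 117 L.
W = PΔV = 107×(117−18.3) kPa·L = 10600 J.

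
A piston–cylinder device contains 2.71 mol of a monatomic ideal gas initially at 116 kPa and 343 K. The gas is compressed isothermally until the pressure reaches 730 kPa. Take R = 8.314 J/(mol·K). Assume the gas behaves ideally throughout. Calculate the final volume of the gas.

10.6 L

V₁ = nRT₁/P₁ = 2.71×8.314×343/116 = 66.6 L.
Isothermal: T stays 343 K; PV = const ⇒ V₂ = 10.6 L, P₂ = 730 kPa.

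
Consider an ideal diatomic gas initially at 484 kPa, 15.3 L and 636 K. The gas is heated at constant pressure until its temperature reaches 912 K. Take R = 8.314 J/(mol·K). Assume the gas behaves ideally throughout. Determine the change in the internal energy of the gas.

n = P₁V₁/(RT₁) = 484×15.3/(8.314×636) = 1.40 mol.
Isobaric: P stays 484 kPa; V/T = const ⇒ T₂ = 912 K, V₂ = 21.9 L.
For an ideal gas ΔU = nCvΔT with Cv = (5/2)R = 20.8 J/(mol·K).
ΔU = 1.40×20.8×(912−636) = 8030 J.

8030 J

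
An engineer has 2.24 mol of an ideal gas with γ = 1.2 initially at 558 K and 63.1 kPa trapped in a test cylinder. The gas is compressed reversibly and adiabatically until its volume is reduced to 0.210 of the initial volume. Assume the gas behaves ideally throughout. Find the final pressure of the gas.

411 kPa

V₁ = nRT₁/P₁ = 2.24×8.314×558/63.1 = 165 L.
Adiabatic: TV^(γ−1) = const ⇒ T₂ = 558×(4.76)^0.200 = 762 K; PV^γ = const ⇒ P₂ = 411 kPa.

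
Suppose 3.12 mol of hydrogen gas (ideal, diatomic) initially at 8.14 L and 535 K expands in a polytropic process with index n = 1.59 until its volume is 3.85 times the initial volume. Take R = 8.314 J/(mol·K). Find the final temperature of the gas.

242 K

P₁ = nRT₁/V₁ = 3.12×8.314×535/8.14 = 1700 kPa.
Polytropic n=1.59: T₂ = T₁(V₁/V₂)^(n−1) = 535×(0.260)^0.59 = 242 K; P₂ = P₁(V₁/V₂)^n = 200 kPa.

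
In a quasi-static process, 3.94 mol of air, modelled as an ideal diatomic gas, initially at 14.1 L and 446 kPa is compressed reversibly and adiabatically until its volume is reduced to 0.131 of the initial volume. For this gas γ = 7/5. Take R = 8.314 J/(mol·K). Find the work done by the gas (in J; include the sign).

T₁ = P₁V₁/(nR) = 446×14.1/(3.94×8.314) = 192 K.
Adiabatic: TV^(γ−1) = const ⇒ T₂ = 192×(7.63)^0.400 = 433 K; PV^γ = const ⇒ P₂ = 7680 kPa.
ΔU = nCvΔT = 3.94×20.8×(433−192) = 19700 J.
Q = 0 for an adiabatic process, so W = −ΔU = -19700 J.

-19700 J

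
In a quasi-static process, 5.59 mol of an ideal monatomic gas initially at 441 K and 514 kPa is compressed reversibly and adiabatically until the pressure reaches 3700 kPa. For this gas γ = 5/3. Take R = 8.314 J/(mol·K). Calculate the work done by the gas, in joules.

-37000 J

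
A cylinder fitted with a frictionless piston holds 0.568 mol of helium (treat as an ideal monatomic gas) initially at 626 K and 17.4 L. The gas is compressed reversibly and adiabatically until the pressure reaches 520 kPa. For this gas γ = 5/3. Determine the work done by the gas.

P₁ = nRT₁/V₁ = 0.568×8.314×626/17.4 = 170 kPa.
Adiabatic: T₂/T₁ = (P₂/P₁)^((γ−1)/γ) ⇒ T₂ = 626×(3.06)^0.400 = 979 K; V₂ = 8.89 L.
ΔU = nCvΔT = 0.568×12.5×(979−626) = 2500 J.
Q = 0 for an adiabatic process, so W = −ΔU = -2500 J.

-2500 J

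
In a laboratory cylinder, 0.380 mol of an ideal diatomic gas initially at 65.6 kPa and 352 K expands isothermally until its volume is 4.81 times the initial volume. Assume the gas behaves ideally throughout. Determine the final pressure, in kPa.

13.6 kPa

V₁ = nRT₁/P₁ = 0.380×8.314×352/65.6 = 17.0 L.
Isothermal: T stays 352 K; PV = const ⇒ V₂ = 81.5 L, P₂ = 13.6 kPa.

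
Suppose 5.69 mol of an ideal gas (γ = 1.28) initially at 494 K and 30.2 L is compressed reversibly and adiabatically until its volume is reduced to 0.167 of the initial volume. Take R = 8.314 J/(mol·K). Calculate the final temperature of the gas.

815 K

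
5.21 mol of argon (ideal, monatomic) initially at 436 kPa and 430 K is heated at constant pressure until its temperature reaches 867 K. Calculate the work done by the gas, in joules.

18900 J

V₁ = nRT₁/P₁ = 5.21×8.314×430/436 = 42.7 L.
Isobaric: P stays 436 kPa; V/T = const ⇒ T₂ = 867 K, V₂ = 86.1 L.
W = PΔV = 436×(86.1−42.7) kPa·L = 18900 J.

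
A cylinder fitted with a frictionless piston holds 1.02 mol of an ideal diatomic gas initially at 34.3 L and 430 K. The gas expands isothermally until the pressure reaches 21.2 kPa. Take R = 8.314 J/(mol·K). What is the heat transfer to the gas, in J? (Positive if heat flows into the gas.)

P₁ = nRT₁/V₁ = 1.02×8.314×430/34.3 = 106 kPa.
Isothermal: T stays 430 K; PV = const ⇒ V₂ = 172 L, P₂ = 21.2 kPa.
ΔU = 0 (ideal gas, T constant).
W = nRT ln(V₂/V₁) = 1.02×8.314×430×ln(5.01) = 5880 J.
Q = ΔU + W = 5880 J.

5880 J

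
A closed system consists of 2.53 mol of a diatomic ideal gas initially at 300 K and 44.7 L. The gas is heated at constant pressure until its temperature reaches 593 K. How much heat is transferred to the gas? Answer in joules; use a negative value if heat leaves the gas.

P₁ = nRT₁/V₁ = 2.53×8.314×300/44.7 = 141 kPa.
Isobaric: P stays 141 kPa; V/T = const ⇒ T₂ = 593 K, V₂ = 88.4 L.
W = PΔV = 141×(88.4−44.7) kPa·L = 6160 J.
ΔU = nCvΔT = 2.53×20.8×(593−300) = 15400 J.
Q = ΔU + W = nCpΔT = 21600 J.

21600 J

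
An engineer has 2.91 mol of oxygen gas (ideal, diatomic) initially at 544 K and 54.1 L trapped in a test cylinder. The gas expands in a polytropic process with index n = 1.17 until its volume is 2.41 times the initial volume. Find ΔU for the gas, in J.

P₁ = nRT₁/V₁ = 2.91×8.314×544/54.1 = 243 kPa.
Polytropic n=1.17: T₂ = T₁(V₁/V₂)^(n−1) = 544×(0.415)^0.17 = 468 K; P₂ = P₁(V₁/V₂)^n = 86.9 kPa.
For an ideal gas ΔU = nCvΔT with Cv = (5/2)R = 20.8 J/(mol·K).
ΔU = 2.91×20.8×(468−544) = -4570 J.

-4570 J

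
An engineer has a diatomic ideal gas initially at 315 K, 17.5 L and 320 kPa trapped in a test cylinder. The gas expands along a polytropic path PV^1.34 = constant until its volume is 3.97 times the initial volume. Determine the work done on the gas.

n = P₁V₁/(RT₁) = 320×17.5/(8.314×315) = 2.14 mol.
Polytropic n=1.34: T₂ = T₁(V₁/V₂)^(n−1) = 315×(0.252)^0.34 = 197 K; P₂ = P₁(V₁/V₂)^n = 50.4 kPa.
W = (P₁V₁−P₂V₂)/(n−1) = (320×17.5−50.4×69.5)/0.34 = 6160 J.
Work done on the gas = −W_by = -6160 J.

-6160 J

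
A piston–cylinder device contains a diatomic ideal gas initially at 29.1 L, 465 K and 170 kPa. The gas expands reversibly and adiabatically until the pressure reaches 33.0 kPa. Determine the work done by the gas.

4630 J

n = P₁V₁/(RT₁) = 170×29.1/(8.314×465) = 1.28 mol.
Adiabatic: T₂/T₁ = (P₂/P₁)^((γ−1)/γ) ⇒ T₂ = 465×(0.194)^0.286 = 291 K; V₂ = 93.8 L.
ΔU = nCvΔT = 1.28×20.8×(291−465) = -4630 J.
Q = 0 for an adiabatic process, so W = −ΔU = 4630 J.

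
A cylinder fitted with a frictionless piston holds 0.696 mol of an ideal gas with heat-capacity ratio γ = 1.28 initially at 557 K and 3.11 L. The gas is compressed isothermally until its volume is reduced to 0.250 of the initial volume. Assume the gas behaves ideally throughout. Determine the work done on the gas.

P₁ = nRT₁/V₁ = 0.696×8.314×557/3.11 = 1040 kPa.
Isothermal: T stays 557 K; PV = const ⇒ V₂ = 0.777 L, P₂ = 4150 kPa.
W = nRT ln(V₂/V₁) = 0.696×8.314×557×ln(0.250) = -4470 J.
Work done on the gas = −W_by = 4470 J.

4470 J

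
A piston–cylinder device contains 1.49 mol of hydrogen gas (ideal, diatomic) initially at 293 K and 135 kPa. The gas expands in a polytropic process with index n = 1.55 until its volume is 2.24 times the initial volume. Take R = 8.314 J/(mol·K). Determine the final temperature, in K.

188 K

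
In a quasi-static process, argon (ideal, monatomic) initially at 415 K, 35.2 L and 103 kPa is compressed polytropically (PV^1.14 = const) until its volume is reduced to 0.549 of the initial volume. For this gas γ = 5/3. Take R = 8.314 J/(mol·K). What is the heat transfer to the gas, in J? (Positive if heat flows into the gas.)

n = P₁V₁/(RT₁) = 103×35.2/(8.314×415) = 1.05 mol.
Polytropic n=1.14: T₂ = T₁(V₁/V₂)^(n−1) = 415×(1.82)^0.14 = 451 K; P₂ = P₁(V₁/V₂)^n = 204 kPa.
W = (P₁V₁−P₂V₂)/(n−1) = (103×35.2−204×19.3)/0.14 = -2270 J.
ΔU = nCvΔT = 1.05×12.5×(451−415) = 476 J.
Q = ΔU + W = -1790 J.

-1790 J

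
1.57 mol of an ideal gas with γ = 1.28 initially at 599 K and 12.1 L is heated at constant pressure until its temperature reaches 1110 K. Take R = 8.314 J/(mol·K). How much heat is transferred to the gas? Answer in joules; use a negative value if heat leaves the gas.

P₁ = nRT₁/V₁ = 1.57×8.314×599/12.1 = 646 kPa.
Isobaric: P stays 646 kPa; V/T = const ⇒ T₂ = 1110 K, V₂ = 22.4 L.
W = PΔV = 646×(22.4−12.1) kPa·L = 6670 J.
ΔU = nCvΔT = 1.57×29.7×(1110−599) = 23800 J.
Q = ΔU + W = nCpΔT = 30500 J.

30500 J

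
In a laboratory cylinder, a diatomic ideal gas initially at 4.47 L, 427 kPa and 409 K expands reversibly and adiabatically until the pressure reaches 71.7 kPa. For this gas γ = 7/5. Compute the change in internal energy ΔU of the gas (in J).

-1910 J

n = P₁V₁/(RT₁) = 427×4.47/(8.314×409) = 0.561 mol.
Adiabatic: T₂/T₁ = (P₂/P₁)^((γ−1)/γ) ⇒ T₂ = 409×(0.168)^0.286 = 246 K; V₂ = 16.0 L.
For an ideal gas ΔU = nCvΔT with Cv = (5/2)R = 20.8 J/(mol·K).
ΔU = 0.561×20.8×(246−409) = -1910 J.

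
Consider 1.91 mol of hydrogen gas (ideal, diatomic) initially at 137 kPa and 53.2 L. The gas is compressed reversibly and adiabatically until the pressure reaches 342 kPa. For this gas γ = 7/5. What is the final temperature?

T₁ = P₁V₁/(nR) = 137×53.2/(1.91×8.314) = 459 K.
Adiabatic: T₂/T₁ = (P₂/P₁)^((γ−1)/γ) ⇒ T₂ = 459×(2.50)^0.286 = 596 K; V₂ = 27.7 L.

596 K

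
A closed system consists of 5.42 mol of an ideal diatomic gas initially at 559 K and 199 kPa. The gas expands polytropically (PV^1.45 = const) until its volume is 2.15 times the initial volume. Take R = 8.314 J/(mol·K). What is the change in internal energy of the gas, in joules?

V₁ = nRT₁/P₁ = 5.42×8.314×559/199 = 127 L.
Polytropic n=1.45: T₂ = T₁(V₁/V₂)^(n−1) = 559×(0.465)^0.45 = 396 K; P₂ = P₁(V₁/V₂)^n = 65.6 kPa.
For an ideal gas ΔU = nCvΔT with Cv = (5/2)R = 20.8 J/(mol·K).
ΔU = 5.42×20.8×(396−559) = -18400 J.

-18400 J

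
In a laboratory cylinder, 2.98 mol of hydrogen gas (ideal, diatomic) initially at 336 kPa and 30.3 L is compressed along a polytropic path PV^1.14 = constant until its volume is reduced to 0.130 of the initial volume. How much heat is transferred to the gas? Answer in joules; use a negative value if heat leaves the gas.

T₁ = P₁V₁/(nR) = 336×30.3/(2.98×8.314) = 411 K.
Polytropic n=1.14: T₂ = T₁(V₁/V₂)^(n−1) = 411×(7.69)^0.14 = 547 K; P₂ = P₁(V₁/V₂)^n = 3440 kPa.
W = (P₁V₁−P₂V₂)/(n−1) = (336×30.3−3440×3.94)/0.14 = -24000 J.
ΔU = nCvΔT = 2.98×20.8×(547−411) = 8410 J.
Q = ΔU + W = -15600 J.

-15600 J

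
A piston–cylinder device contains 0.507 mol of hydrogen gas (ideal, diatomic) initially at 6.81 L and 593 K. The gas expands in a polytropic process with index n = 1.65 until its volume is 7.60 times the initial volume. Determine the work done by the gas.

P₁ = nRT₁/V₁ = 0.507×8.314×593/6.81 = 367 kPa.
Polytropic n=1.65: T₂ = T₁(V₁/V₂)^(n−1) = 593×(0.132)^0.65 = 159 K; P₂ = P₁(V₁/V₂)^n = 12.9 kPa.
W = (P₁V₁−P₂V₂)/(n−1) = (367×6.81−12.9×51.8)/0.65 = 2820 J.

2820 J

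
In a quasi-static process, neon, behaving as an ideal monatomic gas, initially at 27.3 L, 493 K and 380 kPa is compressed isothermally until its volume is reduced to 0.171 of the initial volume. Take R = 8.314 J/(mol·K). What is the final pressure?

2220 kPa

Isothermal: T stays 493 K; PV = const ⇒ V₂ = 4.67 L, P₂ = 2220 kPa.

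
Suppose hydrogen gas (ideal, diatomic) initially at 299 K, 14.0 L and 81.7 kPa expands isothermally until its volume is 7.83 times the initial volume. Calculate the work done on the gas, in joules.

n = P₁V₁/(RT₁) = 81.7×14.0/(8.314×299) = 0.460 mol.
Isothermal: T stays 299 K; PV = const ⇒ V₂ = 110 L, P₂ = 10.4 kPa.
W = nRT ln(V₂/V₁) = 0.460×8.314×299×ln(7.83) = 2350 J.
Work done on the gas = −W_by = -2350 J.

-2350 J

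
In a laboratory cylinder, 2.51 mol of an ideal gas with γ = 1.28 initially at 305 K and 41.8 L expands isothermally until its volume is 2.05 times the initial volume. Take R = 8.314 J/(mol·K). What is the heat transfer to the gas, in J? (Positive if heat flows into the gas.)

4570 J

P₁ = nRT₁/V₁ = 2.51×8.314×305/41.8 = 152 kPa.
Isothermal: T stays 305 K; PV = const ⇒ V₂ = 85.7 L, P₂ = 74.3 kPa.
ΔU = 0 (ideal gas, T constant).
W = nRT ln(V₂/V₁) = 2.51×8.314×305×ln(2.05) = 4570 J.
Q = ΔU + W = 4570 J.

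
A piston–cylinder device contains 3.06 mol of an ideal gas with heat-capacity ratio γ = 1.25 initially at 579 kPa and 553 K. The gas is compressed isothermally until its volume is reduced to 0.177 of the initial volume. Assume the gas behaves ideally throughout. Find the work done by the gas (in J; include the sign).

-24400 J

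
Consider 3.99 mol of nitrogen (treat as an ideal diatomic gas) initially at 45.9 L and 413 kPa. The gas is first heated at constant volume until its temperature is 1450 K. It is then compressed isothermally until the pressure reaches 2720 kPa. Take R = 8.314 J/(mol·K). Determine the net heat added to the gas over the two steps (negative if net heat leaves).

T₁ = P₁V₁/(nR) = 413×45.9/(3.99×8.314) = 571 K.
Step 1 — Isochoric: V stays 45.9 L; P/T = const ⇒ T₂ = 1450 K, P₂ = 1050 kPa.
W = 0 (no volume change).
ΔU = nCvΔT = 3.99×20.8×(1450−571) = 72900 J.
Q = ΔU = 72900 J.
State after step 1: P = 1050 kPa, V = 45.9 L, T = 1450 K.
Step 2 — Isothermal: T stays 1450 K; PV = const ⇒ V₂ = 17.7 L, P₂ = 2720 kPa.
ΔU = 0 (ideal gas, T constant).
W = nRT ln(V₂/V₁) = 3.99×8.314×1450×ln(0.385) = -45900 J.
Q = ΔU + W = -45900 J.
Net over both steps: W = -45900 J, Q = 27000 J, ΔU = 72900 J.

27000 J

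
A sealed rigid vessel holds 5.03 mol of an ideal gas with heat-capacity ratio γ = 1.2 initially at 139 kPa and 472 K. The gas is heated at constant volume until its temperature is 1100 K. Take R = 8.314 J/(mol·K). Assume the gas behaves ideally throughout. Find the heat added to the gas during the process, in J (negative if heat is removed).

V₁ = nRT₁/P₁ = 5.03×8.314×472/139 = 142 L.
Isochoric: V stays 142 L; P/T = const ⇒ T₂ = 1100 K, P₂ = 324 kPa.
W = 0 (no volume change).
ΔU = nCvΔT = 5.03×41.6×(1100−472) = 131000 J.
Q = ΔU = 131000 J.

131000 J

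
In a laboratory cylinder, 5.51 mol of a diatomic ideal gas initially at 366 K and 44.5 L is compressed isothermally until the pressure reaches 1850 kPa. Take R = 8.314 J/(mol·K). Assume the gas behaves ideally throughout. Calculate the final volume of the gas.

9.06 L

P₁ = nRT₁/V₁ = 5.51×8.314×366/44.5 = 377 kPa.
Isothermal: T stays 366 K; PV = const ⇒ V₂ = 9.06 L, P₂ = 1850 kPa.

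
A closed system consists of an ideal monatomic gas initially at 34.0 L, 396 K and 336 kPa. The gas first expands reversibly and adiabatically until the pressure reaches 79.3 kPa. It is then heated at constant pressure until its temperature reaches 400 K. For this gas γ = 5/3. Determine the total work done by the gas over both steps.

n = P₁V₁/(RT₁) = 336×34.0/(8.314×396) = 3.47 mol.
Step 1 — Adiabatic: T₂/T₁ = (P₂/P₁)^((γ−1)/γ) ⇒ T₂ = 396×(0.236)^0.400 = 222 K; V₂ = 80.9 L.
ΔU = nCvΔT = 3.47×12.5×(222−396) = -7520 J.
Q = 0 for an adiabatic process, so W = −ΔU = 7520 J.
State after step 1: P = 79.3 kPa, V = 80.9 L, T = 222 K.
Step 2 — Isobaric: P stays 79.3 kPa; V/T = const ⇒ T₂ = 400 K, V₂ = 146 L.
W = PΔV = 79.3×(146−80.9) kPa·L = 5130 J.
ΔU = nCvΔT = 3.47×12.5×(400−222) = 7690 J.
Q = ΔU + W = nCpΔT = 12800 J.
Net over both steps: W = 12600 J, Q = 12800 J, ΔU = 173 J.

12600 J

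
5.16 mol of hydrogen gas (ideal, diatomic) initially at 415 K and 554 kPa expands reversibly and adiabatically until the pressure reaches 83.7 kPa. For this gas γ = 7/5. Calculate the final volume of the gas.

V₁ = nRT₁/P₁ = 5.16×8.314×415/554 = 32.1 L.
Adiabatic: T₂/T₁ = (P₂/P₁)^((γ−1)/γ) ⇒ T₂ = 415×(0.151)^0.286 = 242 K; V₂ = 124 L.

124 L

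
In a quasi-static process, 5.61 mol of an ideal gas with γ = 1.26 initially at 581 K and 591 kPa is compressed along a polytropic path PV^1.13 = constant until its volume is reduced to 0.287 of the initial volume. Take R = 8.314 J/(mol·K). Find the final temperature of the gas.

V₁ = nRT₁/P₁ = 5.61×8.314×581/591 = 45.9 L.
Polytropic n=1.13: T₂ = T₁(V₁/V₂)^(n−1) = 581×(3.48)^0.13 = 683 K; P₂ = P₁(V₁/V₂)^n = 2420 kPa.

683 K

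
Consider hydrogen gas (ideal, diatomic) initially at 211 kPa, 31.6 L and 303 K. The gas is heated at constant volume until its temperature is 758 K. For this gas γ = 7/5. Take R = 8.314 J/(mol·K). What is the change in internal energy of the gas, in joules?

25000 J

n = P₁V₁/(RT₁) = 211×31.6/(8.314×303) = 2.65 mol.
Isochoric: V stays 31.6 L; P/T = const ⇒ T₂ = 758 K, P₂ = 528 kPa.
For an ideal gas ΔU = nCvΔT with Cv = (5/2)R = 20.8 J/(mol·K).
ΔU = 2.65×20.8×(758−303) = 25000 J.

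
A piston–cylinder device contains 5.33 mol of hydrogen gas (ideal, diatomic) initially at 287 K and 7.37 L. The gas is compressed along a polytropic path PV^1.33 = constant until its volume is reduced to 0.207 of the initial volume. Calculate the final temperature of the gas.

483 K

P₁ = nRT₁/V₁ = 5.33×8.314×287/7.37 = 1730 kPa.
Polytropic n=1.33: T₂ = T₁(V₁/V₂)^(n−1) = 287×(4.83)^0.33 = 483 K; P₂ = P₁(V₁/V₂)^n = 14000 kPa.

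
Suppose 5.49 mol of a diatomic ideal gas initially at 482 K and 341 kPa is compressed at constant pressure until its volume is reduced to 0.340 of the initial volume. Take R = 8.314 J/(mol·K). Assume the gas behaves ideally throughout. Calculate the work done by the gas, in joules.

V₁ = nRT₁/P₁ = 5.49×8.314×482/341 = 64.5 L.
Isobaric: P stays 341 kPa; V/T = const ⇒ T₂ = 164 K, V₂ = 21.9 L.
W = PΔV = 341×(21.9−64.5) kPa·L = -14500 J.

-14500 J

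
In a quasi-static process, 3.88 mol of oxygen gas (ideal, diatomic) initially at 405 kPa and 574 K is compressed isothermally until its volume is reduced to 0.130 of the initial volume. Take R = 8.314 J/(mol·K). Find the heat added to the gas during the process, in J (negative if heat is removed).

-37800 J

V₁ = nRT₁/P₁ = 3.88×8.314×574/405 = 45.7 L.
Isothermal: T stays 574 K; PV = const ⇒ V₂ = 5.94 L, P₂ = 3120 kPa.
ΔU = 0 (ideal gas, T constant).
W = nRT ln(V₂/V₁) = 3.88×8.314×574×ln(0.130) = -37800 J.
Q = ΔU + W = -37800 J.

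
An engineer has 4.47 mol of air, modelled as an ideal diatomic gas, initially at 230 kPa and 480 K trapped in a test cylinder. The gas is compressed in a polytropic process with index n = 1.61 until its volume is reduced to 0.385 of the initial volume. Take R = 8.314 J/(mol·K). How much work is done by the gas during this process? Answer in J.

-23100 J

V₁ = nRT₁/P₁ = 4.47×8.314×480/230 = 77.6 L.
Polytropic n=1.61: T₂ = T₁(V₁/V₂)^(n−1) = 480×(2.60)^0.61 = 859 K; P₂ = P₁(V₁/V₂)^n = 1070 kPa.
W = (P₁V₁−P₂V₂)/(n−1) = (230×77.6−1070×29.9)/0.61 = -23100 J.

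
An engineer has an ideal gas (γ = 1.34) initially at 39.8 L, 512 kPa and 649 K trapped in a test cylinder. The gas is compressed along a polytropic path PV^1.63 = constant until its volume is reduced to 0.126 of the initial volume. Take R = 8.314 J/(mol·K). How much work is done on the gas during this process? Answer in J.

86900 J

n = P₁V₁/(RT₁) = 512×39.8/(8.314×649) = 3.78 mol.
Polytropic n=1.63: T₂ = T₁(V₁/V₂)^(n−1) = 649×(7.94)^0.63 = 2390 K; P₂ = P₁(V₁/V₂)^n = 15000 kPa.
W = (P₁V₁−P₂V₂)/(n−1) = (512×39.8−15000×5.01)/0.63 = -86900 J.
Work done on the gas = −W_by = 86900 J.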